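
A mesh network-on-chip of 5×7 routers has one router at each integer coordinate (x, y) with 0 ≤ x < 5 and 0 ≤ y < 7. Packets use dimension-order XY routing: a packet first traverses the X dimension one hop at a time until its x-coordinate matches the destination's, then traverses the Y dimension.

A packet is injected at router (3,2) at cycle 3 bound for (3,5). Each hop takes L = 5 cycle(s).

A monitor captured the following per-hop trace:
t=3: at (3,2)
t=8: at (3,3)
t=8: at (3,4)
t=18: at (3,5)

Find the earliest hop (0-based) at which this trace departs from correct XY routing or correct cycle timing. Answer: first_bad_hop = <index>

check 1→ d=(0,1) cyc+5: ok
check 2→ d=(0,1) cyc+0: BAD: Δcyc=0≠L

first_bad_hop = 2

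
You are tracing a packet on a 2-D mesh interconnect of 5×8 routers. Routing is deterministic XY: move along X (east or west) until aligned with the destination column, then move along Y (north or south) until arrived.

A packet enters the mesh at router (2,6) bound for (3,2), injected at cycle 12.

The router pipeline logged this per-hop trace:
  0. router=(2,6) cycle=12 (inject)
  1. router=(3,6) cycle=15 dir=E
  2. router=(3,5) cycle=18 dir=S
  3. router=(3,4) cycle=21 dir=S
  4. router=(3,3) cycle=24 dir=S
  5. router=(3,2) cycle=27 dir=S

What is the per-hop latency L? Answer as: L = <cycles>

L = 3

cyc[1] − cyc[0] = 15 − 12 = 3.
One hop costs L cycles, so L = 3.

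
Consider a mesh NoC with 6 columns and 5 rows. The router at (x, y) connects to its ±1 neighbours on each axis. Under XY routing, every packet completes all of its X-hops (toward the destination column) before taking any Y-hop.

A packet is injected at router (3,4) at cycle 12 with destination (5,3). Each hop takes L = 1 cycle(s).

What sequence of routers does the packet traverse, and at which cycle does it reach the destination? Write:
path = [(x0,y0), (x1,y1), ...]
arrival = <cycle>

path = [(3,4), (4,4), (5,4), (5,3)]
arrival = 15

src (3,4)  cyc=12
E→(4,4)  cyc=13
E→(5,4)  cyc=14
S→(5,3)  cyc=15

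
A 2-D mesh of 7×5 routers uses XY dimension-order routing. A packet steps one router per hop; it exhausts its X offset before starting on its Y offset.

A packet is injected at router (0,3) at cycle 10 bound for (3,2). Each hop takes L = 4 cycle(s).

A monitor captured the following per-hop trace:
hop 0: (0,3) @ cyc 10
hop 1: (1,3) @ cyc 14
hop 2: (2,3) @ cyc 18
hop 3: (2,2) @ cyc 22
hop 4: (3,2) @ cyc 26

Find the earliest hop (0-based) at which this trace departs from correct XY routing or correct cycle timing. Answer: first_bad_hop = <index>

[1] (+1,+0) / 4c ⇒ ok
[2] (+1,+0) / 4c ⇒ ok
[3] (+0,-1) / 4c ⇒ BAD: Y-move but x=2≠3

first_bad_hop = 3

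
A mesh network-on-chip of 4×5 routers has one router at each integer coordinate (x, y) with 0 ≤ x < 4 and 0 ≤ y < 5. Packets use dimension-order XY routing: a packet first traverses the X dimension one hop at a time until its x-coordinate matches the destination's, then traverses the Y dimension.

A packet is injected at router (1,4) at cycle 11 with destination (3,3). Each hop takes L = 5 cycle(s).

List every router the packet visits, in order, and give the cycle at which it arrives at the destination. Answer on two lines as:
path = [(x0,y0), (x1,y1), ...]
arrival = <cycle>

path = [(1,4), (2,4), (3,4), (3,3)]
arrival = 26

[0] x=1 y=4 t=11
[1] x=2 y=4 t=16 →E
[2] x=3 y=4 t=21 →E
[3] x=3 y=3 t=26 →S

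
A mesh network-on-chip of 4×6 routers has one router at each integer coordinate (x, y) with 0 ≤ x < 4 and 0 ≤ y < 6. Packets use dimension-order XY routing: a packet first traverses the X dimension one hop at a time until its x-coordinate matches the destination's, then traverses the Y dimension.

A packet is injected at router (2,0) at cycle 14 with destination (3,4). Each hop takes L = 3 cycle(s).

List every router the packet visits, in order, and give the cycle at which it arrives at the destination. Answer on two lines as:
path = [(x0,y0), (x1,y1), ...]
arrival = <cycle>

t=14: at (2,0)
t=17: at (3,0) after E
t=20: at (3,1) after N
t=23: at (3,2) after N
t=26: at (3,3) after N
t=29: at (3,4) after N

path = [(2,0), (3,0), (3,1), (3,2), (3,3), (3,4)]
arrival = 29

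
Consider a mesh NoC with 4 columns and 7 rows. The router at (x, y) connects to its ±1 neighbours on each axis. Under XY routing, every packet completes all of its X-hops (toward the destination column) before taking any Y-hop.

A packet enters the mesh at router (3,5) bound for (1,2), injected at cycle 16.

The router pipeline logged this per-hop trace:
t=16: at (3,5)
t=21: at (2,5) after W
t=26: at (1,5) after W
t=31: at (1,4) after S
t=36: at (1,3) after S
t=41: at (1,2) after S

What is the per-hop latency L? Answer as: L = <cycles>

Between hops 0 and 1 the cycle counter advances 21 − 16 = 5.
One hop costs L cycles, so L = 5.

L = 5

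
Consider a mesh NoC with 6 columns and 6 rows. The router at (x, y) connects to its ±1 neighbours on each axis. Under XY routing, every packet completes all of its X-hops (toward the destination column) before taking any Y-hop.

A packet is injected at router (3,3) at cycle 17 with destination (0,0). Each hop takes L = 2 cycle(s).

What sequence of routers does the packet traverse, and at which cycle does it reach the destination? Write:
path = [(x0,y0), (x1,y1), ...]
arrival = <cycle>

path = [(3,3), (2,3), (1,3), (0,3), (0,2), (0,1), (0,0)]
arrival = 29

t=17: at (3,3)
t=19: at (2,3) after W
t=21: at (1,3) after W
t=23: at (0,3) after W
t=25: at (0,2) after S
t=27: at (0,1) after S
t=29: at (0,0) after S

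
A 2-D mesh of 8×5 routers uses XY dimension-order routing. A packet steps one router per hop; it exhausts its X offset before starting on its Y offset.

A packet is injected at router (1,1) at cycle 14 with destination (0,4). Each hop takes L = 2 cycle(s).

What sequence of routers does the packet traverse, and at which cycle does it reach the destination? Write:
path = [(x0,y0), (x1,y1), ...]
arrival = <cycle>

[0] x=1 y=1 t=14
[1] x=0 y=1 t=16 →W
[2] x=0 y=2 t=18 →N
[3] x=0 y=3 t=20 →N
[4] x=0 y=4 t=22 →N

path = [(1,1), (0,1), (0,2), (0,3), (0,4)]
arrival = 22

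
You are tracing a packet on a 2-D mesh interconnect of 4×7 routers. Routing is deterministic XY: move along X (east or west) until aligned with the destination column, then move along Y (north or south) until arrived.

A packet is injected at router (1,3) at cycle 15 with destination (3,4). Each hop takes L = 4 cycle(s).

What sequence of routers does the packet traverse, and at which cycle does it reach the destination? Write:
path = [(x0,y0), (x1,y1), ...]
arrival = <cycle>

path = [(1,3), (2,3), (3,3), (3,4)]
arrival = 27

hop 0: (1,3) @ cyc 15
hop 1: (2,3) @ cyc 19  [E]
hop 2: (3,3) @ cyc 23  [E]
hop 3: (3,4) @ cyc 27  [N]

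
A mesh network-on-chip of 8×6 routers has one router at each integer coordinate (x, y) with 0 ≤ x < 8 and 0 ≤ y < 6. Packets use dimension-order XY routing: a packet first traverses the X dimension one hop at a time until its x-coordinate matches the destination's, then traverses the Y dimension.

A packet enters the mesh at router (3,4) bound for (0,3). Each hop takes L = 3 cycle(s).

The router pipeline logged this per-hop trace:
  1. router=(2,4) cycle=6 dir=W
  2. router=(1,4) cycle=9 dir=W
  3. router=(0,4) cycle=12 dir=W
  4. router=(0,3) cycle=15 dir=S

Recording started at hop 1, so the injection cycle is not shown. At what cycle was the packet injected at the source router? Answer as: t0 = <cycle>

t0 = 3

cyc[1] = 6 and cyc[k] = t0 + k·L for every k.
Subtract one hop: t0 = 6 − 3 = 3.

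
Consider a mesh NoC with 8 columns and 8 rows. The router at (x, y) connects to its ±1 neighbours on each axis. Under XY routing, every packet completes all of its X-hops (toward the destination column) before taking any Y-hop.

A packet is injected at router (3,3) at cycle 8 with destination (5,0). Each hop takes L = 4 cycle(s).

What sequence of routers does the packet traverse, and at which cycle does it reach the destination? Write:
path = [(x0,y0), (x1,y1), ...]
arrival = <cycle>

hop 0: (3,3) @ cyc 8
hop 1: (4,3) @ cyc 12  [E]
hop 2: (5,3) @ cyc 16  [E]
hop 3: (5,2) @ cyc 20  [S]
hop 4: (5,1) @ cyc 24  [S]
hop 5: (5,0) @ cyc 28  [S]

path = [(3,3), (4,3), (5,3), (5,2), (5,1), (5,0)]
arrival = 28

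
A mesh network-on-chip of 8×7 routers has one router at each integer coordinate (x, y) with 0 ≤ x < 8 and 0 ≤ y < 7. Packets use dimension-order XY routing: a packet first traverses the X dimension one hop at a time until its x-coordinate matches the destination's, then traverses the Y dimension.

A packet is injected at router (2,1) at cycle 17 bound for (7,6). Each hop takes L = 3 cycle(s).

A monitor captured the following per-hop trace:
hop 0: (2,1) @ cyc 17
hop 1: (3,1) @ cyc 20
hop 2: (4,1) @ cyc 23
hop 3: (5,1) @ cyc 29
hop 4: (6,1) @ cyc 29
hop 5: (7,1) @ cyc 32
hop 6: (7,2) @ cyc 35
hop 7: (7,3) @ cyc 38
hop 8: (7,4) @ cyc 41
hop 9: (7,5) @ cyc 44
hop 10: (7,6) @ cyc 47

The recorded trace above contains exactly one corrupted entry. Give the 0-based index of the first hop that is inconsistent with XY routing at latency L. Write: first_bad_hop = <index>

first_bad_hop = 3

  1: Δx=+1 Δy=+0 Δt=3 [ok]
  2: Δx=+1 Δy=+0 Δt=3 [ok]
  3: Δx=+1 Δy=+0 Δt=6 [BAD: Δcyc=6≠L]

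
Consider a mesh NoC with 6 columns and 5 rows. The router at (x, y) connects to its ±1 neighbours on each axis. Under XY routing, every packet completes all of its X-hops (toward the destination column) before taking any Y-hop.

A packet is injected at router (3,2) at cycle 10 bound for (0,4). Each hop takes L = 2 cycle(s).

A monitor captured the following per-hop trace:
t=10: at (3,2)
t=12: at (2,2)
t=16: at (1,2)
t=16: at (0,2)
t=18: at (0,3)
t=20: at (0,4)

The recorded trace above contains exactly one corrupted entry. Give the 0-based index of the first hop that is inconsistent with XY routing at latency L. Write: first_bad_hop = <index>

first_bad_hop = 2

  1: Δx=-1 Δy=+0 Δt=2 [ok]
  2: Δx=-1 Δy=+0 Δt=4 [BAD: Δcyc=4≠L]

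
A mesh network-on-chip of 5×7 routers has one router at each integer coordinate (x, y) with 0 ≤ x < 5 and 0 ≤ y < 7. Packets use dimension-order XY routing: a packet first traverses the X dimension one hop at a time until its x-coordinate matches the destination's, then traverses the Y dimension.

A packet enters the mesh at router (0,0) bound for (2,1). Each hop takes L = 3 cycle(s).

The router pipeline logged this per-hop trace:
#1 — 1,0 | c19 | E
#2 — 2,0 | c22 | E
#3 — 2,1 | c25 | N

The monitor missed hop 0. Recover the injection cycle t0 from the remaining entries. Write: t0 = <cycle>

t0 = 16

The first recorded entry is hop 1 at cycle 19.
So t0 = 19 − 1·3 = 16.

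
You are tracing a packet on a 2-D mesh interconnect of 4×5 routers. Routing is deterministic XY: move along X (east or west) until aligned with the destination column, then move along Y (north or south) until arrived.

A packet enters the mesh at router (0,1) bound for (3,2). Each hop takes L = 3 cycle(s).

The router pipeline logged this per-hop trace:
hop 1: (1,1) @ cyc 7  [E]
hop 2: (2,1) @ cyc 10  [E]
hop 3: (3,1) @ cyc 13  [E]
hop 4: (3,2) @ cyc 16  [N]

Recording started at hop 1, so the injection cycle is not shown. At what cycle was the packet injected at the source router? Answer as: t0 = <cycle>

The first recorded entry is hop 1 at cycle 7.
Subtract one hop: t0 = 7 − 3 = 4.

t0 = 4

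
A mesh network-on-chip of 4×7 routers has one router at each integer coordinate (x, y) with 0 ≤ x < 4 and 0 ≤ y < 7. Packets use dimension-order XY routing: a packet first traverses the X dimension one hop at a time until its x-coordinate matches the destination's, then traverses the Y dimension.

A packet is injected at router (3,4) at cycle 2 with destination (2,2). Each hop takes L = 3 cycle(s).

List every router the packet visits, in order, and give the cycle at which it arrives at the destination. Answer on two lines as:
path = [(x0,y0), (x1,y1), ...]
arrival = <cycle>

src (3,4)  cyc=2
W→(2,4)  cyc=5
S→(2,3)  cyc=8
S→(2,2)  cyc=11

path = [(3,4), (2,4), (2,3), (2,2)]
arrival = 11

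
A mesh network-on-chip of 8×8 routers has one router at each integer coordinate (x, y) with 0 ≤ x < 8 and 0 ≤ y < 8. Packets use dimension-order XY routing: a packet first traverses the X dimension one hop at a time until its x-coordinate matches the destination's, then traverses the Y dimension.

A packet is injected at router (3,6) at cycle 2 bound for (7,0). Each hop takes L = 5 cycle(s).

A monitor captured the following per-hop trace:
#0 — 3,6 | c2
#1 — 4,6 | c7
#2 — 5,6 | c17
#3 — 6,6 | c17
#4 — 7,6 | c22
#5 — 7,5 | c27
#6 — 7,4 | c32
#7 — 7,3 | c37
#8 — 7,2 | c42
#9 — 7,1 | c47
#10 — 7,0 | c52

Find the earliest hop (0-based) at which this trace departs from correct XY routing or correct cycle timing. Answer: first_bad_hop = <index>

check 1→ d=(1,0) cyc+5: ok
check 2→ d=(1,0) cyc+10: BAD: Δcyc=10≠L

first_bad_hop = 2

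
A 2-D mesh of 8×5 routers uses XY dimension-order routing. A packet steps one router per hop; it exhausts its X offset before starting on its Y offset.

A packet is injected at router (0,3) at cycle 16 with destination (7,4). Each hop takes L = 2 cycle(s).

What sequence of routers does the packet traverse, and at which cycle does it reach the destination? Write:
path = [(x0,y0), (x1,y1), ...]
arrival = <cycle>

src (0,3)  cyc=16
E→(1,3)  cyc=18
E→(2,3)  cyc=20
E→(3,3)  cyc=22
E→(4,3)  cyc=24
E→(5,3)  cyc=26
E→(6,3)  cyc=28
E→(7,3)  cyc=30
N→(7,4)  cyc=32

path = [(0,3), (1,3), (2,3), (3,3), (4,3), (5,3), (6,3), (7,3), (7,4)]
arrival = 32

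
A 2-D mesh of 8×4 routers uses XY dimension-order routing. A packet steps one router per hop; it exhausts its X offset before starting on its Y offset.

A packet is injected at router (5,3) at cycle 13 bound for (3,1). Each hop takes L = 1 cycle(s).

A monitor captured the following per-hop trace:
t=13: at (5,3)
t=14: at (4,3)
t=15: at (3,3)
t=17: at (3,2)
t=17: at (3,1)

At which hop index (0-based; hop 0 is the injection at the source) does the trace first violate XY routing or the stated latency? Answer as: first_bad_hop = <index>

hop 1: step (-1,+0), +1 cyc — ok
hop 2: step (-1,+0), +1 cyc — ok
hop 3: step (+0,-1), +2 cyc — BAD: Δcyc=2≠L

first_bad_hop = 3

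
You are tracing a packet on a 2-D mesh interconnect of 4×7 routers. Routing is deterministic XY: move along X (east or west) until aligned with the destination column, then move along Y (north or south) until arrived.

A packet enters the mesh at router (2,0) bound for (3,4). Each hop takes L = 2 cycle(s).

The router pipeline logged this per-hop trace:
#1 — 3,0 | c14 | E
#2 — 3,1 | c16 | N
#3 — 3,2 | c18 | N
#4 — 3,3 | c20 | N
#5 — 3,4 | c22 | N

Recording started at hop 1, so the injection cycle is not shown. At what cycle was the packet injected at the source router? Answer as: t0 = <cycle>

Hop 1 reached at cycle 14; hop k is at t0 + k·L.
So t0 = 14 − 1·2 = 12.

t0 = 12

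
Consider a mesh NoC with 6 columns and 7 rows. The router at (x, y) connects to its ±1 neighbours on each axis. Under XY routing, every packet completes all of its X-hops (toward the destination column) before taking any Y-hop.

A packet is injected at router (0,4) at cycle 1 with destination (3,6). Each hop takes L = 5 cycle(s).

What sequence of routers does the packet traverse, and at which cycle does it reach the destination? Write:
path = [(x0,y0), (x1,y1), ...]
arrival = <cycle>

src (0,4)  cyc=1
E→(1,4)  cyc=6
E→(2,4)  cyc=11
E→(3,4)  cyc=16
N→(3,5)  cyc=21
N→(3,6)  cyc=26

path = [(0,4), (1,4), (2,4), (3,4), (3,5), (3,6)]
arrival = 26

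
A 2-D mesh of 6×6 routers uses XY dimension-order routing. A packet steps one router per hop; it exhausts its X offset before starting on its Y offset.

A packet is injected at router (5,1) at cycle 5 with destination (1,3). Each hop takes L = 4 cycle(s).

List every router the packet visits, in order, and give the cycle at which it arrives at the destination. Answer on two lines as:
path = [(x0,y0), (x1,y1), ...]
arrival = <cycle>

path = [(5,1), (4,1), (3,1), (2,1), (1,1), (1,2), (1,3)]
arrival = 29

#0 — 5,1 | c5
#1 — 4,1 | c9 | W
#2 — 3,1 | c13 | W
#3 — 2,1 | c17 | W
#4 — 1,1 | c21 | W
#5 — 1,2 | c25 | N
#6 — 1,3 | c29 | N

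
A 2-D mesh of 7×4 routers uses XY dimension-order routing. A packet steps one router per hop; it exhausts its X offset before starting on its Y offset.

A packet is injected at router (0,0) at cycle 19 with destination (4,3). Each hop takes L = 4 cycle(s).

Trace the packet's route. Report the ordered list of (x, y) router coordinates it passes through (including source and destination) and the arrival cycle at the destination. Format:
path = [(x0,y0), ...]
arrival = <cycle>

#0 — 0,0 | c19
#1 — 1,0 | c23 | E
#2 — 2,0 | c27 | E
#3 — 3,0 | c31 | E
#4 — 4,0 | c35 | E
#5 — 4,1 | c39 | N
#6 — 4,2 | c43 | N
#7 — 4,3 | c47 | N

path = [(0,0), (1,0), (2,0), (3,0), (4,0), (4,1), (4,2), (4,3)]
arrival = 47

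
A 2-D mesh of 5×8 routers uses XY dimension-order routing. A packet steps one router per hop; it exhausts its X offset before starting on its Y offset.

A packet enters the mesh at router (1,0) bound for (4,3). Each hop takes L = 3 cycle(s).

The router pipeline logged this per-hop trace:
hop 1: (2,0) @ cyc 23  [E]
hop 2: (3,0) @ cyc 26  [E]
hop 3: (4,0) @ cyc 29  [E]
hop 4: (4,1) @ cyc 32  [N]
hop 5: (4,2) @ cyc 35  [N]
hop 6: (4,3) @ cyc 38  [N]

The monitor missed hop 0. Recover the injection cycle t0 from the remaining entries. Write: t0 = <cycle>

At hop 1 the cycle is 23; in general cyc_k = t0 + kL.
Therefore t0 = 23 − L = 20.

t0 = 20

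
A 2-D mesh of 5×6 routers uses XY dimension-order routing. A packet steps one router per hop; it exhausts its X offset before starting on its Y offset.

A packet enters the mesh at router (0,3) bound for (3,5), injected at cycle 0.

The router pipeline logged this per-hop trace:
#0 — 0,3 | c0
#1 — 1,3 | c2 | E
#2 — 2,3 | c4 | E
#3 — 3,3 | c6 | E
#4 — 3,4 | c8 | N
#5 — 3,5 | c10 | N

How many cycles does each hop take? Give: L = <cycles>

L = 2

Δcyc across hop 0→1: 2 − 0 = 2.
That increment is L by definition: L = 2.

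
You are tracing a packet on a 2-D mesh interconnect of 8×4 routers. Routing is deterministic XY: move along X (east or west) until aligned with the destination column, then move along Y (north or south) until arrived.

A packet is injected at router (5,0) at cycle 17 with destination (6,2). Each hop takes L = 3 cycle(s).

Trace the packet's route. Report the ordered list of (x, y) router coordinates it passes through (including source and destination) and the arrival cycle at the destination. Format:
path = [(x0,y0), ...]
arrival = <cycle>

  0. router=(5,0) cycle=17 (inject)
  1. router=(6,0) cycle=20 dir=E
  2. router=(6,1) cycle=23 dir=N
  3. router=(6,2) cycle=26 dir=N

path = [(5,0), (6,0), (6,1), (6,2)]
arrival = 26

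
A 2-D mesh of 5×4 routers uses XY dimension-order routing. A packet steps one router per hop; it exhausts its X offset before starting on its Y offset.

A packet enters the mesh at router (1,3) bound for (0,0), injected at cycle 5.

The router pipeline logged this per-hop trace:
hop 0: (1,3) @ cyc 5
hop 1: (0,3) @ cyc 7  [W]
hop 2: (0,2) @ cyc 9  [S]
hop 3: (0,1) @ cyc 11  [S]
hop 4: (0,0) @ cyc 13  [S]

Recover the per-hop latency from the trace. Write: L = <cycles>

L = 2

Between hops 0 and 1 the cycle counter advances 7 − 5 = 2.
Each hop adds L, hence L = 2.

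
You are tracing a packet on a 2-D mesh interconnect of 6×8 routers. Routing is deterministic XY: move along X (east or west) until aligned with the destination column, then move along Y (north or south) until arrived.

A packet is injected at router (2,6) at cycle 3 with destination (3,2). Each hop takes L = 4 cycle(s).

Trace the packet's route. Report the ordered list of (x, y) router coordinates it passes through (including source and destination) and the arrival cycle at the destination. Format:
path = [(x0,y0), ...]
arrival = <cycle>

path = [(2,6), (3,6), (3,5), (3,4), (3,3), (3,2)]
arrival = 23

hop 0: (2,6) @ cyc 3
hop 1: (3,6) @ cyc 7  [E]
hop 2: (3,5) @ cyc 11  [S]
hop 3: (3,4) @ cyc 15  [S]
hop 4: (3,3) @ cyc 19  [S]
hop 5: (3,2) @ cyc 23  [S]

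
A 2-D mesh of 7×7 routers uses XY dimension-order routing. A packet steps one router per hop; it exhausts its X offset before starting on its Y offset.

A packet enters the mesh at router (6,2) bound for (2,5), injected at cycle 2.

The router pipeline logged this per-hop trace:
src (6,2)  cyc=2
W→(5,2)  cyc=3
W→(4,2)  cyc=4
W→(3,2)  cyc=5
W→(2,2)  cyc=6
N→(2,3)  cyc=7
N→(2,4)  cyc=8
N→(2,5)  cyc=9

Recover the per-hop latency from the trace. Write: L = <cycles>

L = 1

cyc[1] − cyc[0] = 3 − 2 = 1.
That increment is L by definition: L = 1.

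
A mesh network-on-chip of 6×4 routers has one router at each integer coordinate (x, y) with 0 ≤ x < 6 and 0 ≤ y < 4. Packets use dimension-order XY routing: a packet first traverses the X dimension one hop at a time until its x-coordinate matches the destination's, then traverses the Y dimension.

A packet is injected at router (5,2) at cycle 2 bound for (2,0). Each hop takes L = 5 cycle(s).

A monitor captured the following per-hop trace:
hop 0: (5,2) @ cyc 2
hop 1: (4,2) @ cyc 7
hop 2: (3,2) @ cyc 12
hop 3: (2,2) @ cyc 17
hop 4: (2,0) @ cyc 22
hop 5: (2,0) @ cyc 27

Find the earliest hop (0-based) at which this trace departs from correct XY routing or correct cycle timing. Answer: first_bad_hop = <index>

first_bad_hop = 4

check 1→ d=(-1,0) cyc+5: ok
check 2→ d=(-1,0) cyc+5: ok
check 3→ d=(-1,0) cyc+5: ok
check 4→ d=(0,-2) cyc+5: BAD: non-unit step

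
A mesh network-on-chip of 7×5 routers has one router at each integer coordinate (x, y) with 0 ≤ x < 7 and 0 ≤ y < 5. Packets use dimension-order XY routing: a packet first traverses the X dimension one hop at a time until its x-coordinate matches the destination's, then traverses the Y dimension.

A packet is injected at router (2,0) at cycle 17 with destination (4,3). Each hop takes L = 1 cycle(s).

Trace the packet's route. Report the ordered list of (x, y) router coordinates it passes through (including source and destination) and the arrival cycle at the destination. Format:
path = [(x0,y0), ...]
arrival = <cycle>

path = [(2,0), (3,0), (4,0), (4,1), (4,2), (4,3)]
arrival = 22

hop 0: (2,0) @ cyc 17
hop 1: (3,0) @ cyc 18  [E]
hop 2: (4,0) @ cyc 19  [E]
hop 3: (4,1) @ cyc 20  [N]
hop 4: (4,2) @ cyc 21  [N]
hop 5: (4,3) @ cyc 22  [N]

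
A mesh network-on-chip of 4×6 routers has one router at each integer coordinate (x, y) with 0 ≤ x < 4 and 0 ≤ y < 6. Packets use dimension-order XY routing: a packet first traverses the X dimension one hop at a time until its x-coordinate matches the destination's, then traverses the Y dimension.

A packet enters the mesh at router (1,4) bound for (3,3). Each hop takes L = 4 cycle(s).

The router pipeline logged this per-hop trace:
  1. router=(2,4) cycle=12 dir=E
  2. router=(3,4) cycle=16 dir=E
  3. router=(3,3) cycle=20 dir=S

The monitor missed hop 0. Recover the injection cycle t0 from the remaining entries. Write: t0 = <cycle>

t0 = 8

At hop 1 the cycle is 12; in general cyc_k = t0 + kL.
So t0 = 12 − 1·4 = 8.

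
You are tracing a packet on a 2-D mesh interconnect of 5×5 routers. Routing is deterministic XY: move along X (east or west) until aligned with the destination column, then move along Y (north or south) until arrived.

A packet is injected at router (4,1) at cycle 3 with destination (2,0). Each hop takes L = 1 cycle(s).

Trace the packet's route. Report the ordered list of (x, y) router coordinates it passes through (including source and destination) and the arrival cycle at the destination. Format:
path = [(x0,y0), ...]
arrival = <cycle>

[0] x=4 y=1 t=3
[1] x=3 y=1 t=4 →W
[2] x=2 y=1 t=5 →W
[3] x=2 y=0 t=6 →S

path = [(4,1), (3,1), (2,1), (2,0)]
arrival = 6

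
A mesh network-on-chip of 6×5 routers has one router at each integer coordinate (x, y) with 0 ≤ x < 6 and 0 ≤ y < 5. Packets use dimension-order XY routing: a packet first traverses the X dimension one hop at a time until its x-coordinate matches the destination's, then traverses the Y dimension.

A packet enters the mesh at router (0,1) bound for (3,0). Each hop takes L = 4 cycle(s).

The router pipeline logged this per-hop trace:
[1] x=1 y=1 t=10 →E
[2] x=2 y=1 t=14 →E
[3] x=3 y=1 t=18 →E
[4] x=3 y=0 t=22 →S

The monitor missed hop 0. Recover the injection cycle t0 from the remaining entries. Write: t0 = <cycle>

t0 = 6

Hop 1 reached at cycle 10; hop k is at t0 + k·L.
Therefore t0 = 10 − L = 6.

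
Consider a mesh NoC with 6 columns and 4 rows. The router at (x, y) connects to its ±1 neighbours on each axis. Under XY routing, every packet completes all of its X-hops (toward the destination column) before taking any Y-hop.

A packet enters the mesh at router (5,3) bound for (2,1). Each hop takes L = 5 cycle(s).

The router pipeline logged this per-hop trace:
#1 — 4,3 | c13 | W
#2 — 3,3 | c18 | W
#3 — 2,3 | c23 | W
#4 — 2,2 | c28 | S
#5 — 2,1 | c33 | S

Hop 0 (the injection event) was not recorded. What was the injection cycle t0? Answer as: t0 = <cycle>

t0 = 8

cyc[1] = 13 and cyc[k] = t0 + k·L for every k.
t0 = cyc[1] − L = 13 − 5 = 8.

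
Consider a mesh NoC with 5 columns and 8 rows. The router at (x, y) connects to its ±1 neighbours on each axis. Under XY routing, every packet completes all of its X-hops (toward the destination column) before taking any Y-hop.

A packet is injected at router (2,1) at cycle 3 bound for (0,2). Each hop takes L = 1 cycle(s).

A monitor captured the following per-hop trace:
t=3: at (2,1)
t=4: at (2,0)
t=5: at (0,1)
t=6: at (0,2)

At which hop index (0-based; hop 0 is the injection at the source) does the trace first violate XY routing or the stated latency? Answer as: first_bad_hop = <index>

hop 1: step (+0,-1), +1 cyc — BAD: Y-move but x=2≠0

first_bad_hop = 1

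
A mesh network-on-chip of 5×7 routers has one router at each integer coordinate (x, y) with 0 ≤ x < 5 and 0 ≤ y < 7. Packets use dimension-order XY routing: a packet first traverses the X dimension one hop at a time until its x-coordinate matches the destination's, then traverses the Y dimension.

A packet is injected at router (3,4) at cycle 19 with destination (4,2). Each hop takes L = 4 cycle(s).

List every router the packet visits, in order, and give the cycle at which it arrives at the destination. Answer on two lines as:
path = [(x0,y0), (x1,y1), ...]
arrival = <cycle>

path = [(3,4), (4,4), (4,3), (4,2)]
arrival = 31

  0. router=(3,4) cycle=19 (inject)
  1. router=(4,4) cycle=23 dir=E
  2. router=(4,3) cycle=27 dir=S
  3. router=(4,2) cycle=31 dir=S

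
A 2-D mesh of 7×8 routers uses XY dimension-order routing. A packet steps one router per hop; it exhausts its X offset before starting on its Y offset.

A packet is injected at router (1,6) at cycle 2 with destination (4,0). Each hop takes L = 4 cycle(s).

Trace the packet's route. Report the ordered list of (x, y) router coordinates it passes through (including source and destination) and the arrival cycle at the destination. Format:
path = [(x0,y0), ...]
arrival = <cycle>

hop 0: (1,6) @ cyc 2
hop 1: (2,6) @ cyc 6  [E]
hop 2: (3,6) @ cyc 10  [E]
hop 3: (4,6) @ cyc 14  [E]
hop 4: (4,5) @ cyc 18  [S]
hop 5: (4,4) @ cyc 22  [S]
hop 6: (4,3) @ cyc 26  [S]
hop 7: (4,2) @ cyc 30  [S]
hop 8: (4,1) @ cyc 34  [S]
hop 9: (4,0) @ cyc 38  [S]

path = [(1,6), (2,6), (3,6), (4,6), (4,5), (4,4), (4,3), (4,2), (4,1), (4,0)]
arrival = 38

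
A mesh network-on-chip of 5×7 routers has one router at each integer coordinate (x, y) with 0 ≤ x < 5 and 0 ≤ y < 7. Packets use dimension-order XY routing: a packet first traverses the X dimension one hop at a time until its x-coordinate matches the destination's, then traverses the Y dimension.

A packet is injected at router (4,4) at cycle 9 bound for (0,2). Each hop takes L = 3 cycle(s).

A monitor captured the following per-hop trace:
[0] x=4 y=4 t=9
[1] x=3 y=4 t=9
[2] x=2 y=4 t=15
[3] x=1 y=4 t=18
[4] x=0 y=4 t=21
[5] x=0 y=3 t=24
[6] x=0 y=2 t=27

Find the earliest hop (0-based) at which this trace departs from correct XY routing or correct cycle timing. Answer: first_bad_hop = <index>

first_bad_hop = 1

[1] (-1,+0) / 0c ⇒ BAD: Δcyc=0≠L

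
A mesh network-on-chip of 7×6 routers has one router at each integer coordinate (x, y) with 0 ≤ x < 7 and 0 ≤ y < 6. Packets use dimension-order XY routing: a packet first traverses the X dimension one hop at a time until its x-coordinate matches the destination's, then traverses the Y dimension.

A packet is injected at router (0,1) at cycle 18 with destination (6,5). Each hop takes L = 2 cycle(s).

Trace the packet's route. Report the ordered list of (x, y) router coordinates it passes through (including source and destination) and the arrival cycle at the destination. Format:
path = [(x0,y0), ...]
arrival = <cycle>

path = [(0,1), (1,1), (2,1), (3,1), (4,1), (5,1), (6,1), (6,2), (6,3), (6,4), (6,5)]
arrival = 38

src (0,1)  cyc=18
E→(1,1)  cyc=20
E→(2,1)  cyc=22
E→(3,1)  cyc=24
E→(4,1)  cyc=26
E→(5,1)  cyc=28
E→(6,1)  cyc=30
N→(6,2)  cyc=32
N→(6,3)  cyc=34
N→(6,4)  cyc=36
N→(6,5)  cyc=38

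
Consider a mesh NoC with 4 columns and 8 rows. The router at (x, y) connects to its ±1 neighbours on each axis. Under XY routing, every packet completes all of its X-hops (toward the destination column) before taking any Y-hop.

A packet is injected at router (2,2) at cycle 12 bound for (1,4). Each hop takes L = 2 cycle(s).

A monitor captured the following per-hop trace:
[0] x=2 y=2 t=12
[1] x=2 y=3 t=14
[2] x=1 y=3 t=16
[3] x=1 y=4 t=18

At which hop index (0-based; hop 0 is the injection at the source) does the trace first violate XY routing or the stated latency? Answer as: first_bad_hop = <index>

first_bad_hop = 1

check 1→ d=(0,1) cyc+2: BAD: Y-move but x=2≠1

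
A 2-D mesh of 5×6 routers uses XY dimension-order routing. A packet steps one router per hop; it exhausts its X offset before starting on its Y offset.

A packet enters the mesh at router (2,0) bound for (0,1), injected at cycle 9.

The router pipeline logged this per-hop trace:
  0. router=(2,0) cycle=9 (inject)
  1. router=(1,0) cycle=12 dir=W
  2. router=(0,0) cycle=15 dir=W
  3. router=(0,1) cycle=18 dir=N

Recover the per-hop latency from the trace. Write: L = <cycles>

Δcyc across hop 0→1: 12 − 9 = 3.
One hop costs L cycles, so L = 3.

L = 3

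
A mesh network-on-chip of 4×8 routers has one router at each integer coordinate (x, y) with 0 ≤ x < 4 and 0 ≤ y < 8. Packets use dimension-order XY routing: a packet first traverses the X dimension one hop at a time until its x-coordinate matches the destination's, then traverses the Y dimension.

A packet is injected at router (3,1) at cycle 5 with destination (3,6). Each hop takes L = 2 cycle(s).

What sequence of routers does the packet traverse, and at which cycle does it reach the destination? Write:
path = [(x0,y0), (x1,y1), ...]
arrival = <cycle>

path = [(3,1), (3,2), (3,3), (3,4), (3,5), (3,6)]
arrival = 15

  0. router=(3,1) cycle=5 (inject)
  1. router=(3,2) cycle=7 dir=N
  2. router=(3,3) cycle=9 dir=N
  3. router=(3,4) cycle=11 dir=N
  4. router=(3,5) cycle=13 dir=N
  5. router=(3,6) cycle=15 dir=N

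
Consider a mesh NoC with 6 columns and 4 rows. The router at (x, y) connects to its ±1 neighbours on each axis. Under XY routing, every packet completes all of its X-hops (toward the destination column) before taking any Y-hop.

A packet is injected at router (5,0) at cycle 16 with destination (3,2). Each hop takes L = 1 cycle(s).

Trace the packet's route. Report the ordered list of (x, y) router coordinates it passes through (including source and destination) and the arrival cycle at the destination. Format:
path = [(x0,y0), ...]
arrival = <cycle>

src (5,0)  cyc=16
W→(4,0)  cyc=17
W→(3,0)  cyc=18
N→(3,1)  cyc=19
N→(3,2)  cyc=20

path = [(5,0), (4,0), (3,0), (3,1), (3,2)]
arrival = 20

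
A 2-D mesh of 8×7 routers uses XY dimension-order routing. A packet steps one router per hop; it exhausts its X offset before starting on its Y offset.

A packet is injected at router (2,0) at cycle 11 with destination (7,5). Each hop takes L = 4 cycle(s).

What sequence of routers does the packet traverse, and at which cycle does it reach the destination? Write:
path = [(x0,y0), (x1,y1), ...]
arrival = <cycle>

src (2,0)  cyc=11
E→(3,0)  cyc=15
E→(4,0)  cyc=19
E→(5,0)  cyc=23
E→(6,0)  cyc=27
E→(7,0)  cyc=31
N→(7,1)  cyc=35
N→(7,2)  cyc=39
N→(7,3)  cyc=43
N→(7,4)  cyc=47
N→(7,5)  cyc=51

path = [(2,0), (3,0), (4,0), (5,0), (6,0), (7,0), (7,1), (7,2), (7,3), (7,4), (7,5)]
arrival = 51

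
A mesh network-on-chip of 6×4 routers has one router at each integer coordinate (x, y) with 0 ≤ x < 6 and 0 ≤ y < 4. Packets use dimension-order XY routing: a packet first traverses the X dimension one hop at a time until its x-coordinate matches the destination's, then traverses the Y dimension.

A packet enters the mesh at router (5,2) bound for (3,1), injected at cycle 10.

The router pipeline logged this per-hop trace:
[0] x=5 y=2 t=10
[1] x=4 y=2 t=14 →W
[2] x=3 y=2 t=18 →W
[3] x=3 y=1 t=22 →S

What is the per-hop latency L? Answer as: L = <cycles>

Δcyc across hop 0→1: 14 − 10 = 4.
Per-hop latency L = Δcyc = 4.

L = 4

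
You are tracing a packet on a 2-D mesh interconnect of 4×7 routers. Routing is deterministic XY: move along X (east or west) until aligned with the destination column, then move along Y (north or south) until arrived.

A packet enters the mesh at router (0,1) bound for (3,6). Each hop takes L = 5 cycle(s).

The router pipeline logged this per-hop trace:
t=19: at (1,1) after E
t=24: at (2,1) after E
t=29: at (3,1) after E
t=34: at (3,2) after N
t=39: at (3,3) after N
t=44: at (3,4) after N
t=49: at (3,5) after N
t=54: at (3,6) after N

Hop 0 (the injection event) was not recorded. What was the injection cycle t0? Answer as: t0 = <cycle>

The first recorded entry is hop 1 at cycle 19.
So t0 = 19 − 1·5 = 14.

t0 = 14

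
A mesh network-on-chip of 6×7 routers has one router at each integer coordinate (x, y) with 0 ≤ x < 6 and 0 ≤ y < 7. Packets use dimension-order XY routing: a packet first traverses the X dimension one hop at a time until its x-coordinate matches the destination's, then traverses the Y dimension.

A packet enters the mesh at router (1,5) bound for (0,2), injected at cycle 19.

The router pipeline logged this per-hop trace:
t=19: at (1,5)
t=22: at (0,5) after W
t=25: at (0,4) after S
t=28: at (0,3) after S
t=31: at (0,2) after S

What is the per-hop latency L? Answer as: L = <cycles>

L = 3

Δcyc across hop 0→1: 22 − 19 = 3.
That increment is L by definition: L = 3.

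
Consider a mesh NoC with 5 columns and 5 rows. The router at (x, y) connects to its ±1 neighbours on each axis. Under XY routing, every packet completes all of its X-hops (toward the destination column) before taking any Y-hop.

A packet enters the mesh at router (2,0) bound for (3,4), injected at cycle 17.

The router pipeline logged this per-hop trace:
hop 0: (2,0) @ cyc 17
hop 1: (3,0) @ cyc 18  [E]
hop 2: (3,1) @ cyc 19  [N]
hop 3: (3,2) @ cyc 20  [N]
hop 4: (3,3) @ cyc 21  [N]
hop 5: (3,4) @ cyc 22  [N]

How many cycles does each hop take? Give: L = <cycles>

L = 1

Δcyc across hop 0→1: 18 − 17 = 1.
One hop costs L cycles, so L = 1.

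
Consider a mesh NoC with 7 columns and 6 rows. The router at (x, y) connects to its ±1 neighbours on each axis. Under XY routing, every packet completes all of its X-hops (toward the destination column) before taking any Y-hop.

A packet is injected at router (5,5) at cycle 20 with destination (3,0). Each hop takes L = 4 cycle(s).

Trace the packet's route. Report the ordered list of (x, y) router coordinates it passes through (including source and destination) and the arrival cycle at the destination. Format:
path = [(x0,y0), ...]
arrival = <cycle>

path = [(5,5), (4,5), (3,5), (3,4), (3,3), (3,2), (3,1), (3,0)]
arrival = 48

t=20: at (5,5)
t=24: at (4,5) after W
t=28: at (3,5) after W
t=32: at (3,4) after S
t=36: at (3,3) after S
t=40: at (3,2) after S
t=44: at (3,1) after S
t=48: at (3,0) after S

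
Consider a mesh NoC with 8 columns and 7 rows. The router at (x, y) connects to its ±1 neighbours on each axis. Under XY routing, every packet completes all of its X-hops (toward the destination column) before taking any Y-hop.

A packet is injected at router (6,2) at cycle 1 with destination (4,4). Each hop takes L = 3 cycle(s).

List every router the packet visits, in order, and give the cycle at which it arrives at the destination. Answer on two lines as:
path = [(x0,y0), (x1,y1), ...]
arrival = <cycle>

path = [(6,2), (5,2), (4,2), (4,3), (4,4)]
arrival = 13

hop 0: (6,2) @ cyc 1
hop 1: (5,2) @ cyc 4  [W]
hop 2: (4,2) @ cyc 7  [W]
hop 3: (4,3) @ cyc 10  [N]
hop 4: (4,4) @ cyc 13  [N]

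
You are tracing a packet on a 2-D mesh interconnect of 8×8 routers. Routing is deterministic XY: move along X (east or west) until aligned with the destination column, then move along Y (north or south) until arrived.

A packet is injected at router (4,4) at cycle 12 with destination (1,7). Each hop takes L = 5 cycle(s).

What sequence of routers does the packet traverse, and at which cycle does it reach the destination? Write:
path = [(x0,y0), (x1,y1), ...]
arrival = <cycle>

#0 — 4,4 | c12
#1 — 3,4 | c17 | W
#2 — 2,4 | c22 | W
#3 — 1,4 | c27 | W
#4 — 1,5 | c32 | N
#5 — 1,6 | c37 | N
#6 — 1,7 | c42 | N

path = [(4,4), (3,4), (2,4), (1,4), (1,5), (1,6), (1,7)]
arrival = 42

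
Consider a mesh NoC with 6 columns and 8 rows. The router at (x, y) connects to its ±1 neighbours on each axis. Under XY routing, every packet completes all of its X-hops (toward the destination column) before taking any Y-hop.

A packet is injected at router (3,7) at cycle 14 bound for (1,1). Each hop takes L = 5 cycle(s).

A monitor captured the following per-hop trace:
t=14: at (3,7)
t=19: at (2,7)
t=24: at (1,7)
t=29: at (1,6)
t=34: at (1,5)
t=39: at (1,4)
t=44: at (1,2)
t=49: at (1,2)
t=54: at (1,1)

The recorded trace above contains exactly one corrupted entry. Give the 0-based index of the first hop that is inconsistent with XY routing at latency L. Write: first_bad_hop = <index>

first_bad_hop = 6

hop 1: step (-1,+0), +5 cyc — ok
hop 2: step (-1,+0), +5 cyc — ok
hop 3: step (+0,-1), +5 cyc — ok
hop 4: step (+0,-1), +5 cyc — ok
hop 5: step (+0,-1), +5 cyc — ok
hop 6: step (+0,-2), +5 cyc — BAD: non-unit step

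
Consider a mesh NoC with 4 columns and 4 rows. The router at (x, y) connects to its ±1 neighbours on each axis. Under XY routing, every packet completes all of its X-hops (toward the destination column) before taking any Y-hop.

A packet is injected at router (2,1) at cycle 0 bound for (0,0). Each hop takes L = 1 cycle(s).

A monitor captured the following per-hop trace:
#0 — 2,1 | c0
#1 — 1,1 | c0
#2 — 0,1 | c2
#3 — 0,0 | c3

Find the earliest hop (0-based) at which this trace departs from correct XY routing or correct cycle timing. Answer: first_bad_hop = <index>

hop 1: step (-1,+0), +0 cyc — BAD: Δcyc=0≠L

first_bad_hop = 1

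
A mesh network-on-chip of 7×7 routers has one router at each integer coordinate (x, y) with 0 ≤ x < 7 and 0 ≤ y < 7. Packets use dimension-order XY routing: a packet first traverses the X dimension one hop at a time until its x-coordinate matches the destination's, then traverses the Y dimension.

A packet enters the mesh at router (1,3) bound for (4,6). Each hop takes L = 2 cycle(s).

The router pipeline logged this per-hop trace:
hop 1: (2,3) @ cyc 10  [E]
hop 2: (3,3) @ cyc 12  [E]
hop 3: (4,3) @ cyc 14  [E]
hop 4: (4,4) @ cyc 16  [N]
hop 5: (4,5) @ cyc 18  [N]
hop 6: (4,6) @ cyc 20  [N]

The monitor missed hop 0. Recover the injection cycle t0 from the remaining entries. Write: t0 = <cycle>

t0 = 8

At hop 1 the cycle is 10; in general cyc_k = t0 + kL.
Therefore t0 = 10 − L = 8.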